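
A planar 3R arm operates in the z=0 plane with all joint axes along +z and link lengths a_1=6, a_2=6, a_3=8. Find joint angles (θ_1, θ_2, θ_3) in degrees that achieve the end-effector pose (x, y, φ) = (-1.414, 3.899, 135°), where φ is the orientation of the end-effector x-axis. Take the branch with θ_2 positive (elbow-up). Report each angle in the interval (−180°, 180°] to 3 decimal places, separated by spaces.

-90.003 134.996 90.007

wrist centre = target − a_3·(cos φ, sin φ) = (4.2429, -1.7579)
cos θ_2 = (21.0919−6²−6²)/(2·6·6) = -0.7071; θ_2 = 134.9960° (elbow-up)
β = atan2(-1.7579,4.2429) = -22.5047°; ψ = atan2(4.2429,1.7577) = 67.4980°
θ_1 = β − ψ = -90.0027°
θ_3 = φ − θ_1 − θ_2 = 90.0067° (wrapped to (-180°,180°])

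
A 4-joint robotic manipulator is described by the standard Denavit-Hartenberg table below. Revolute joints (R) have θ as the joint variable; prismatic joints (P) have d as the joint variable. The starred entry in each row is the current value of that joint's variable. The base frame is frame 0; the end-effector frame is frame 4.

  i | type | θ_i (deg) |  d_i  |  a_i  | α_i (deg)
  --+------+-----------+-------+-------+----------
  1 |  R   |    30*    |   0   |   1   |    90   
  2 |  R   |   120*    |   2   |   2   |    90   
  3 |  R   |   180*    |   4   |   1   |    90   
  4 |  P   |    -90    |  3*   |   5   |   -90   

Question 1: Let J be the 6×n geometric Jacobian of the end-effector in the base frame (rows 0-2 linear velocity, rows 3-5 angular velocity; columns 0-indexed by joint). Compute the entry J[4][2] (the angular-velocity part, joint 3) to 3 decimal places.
axis z_2 = (0.7500,0.4330,0.5000); lever o_n−o_2 = (1.1830,-2.7811,-1.3660)
cross product → J_v[:, 2] = (0.7990,1.6160,-2.5981)
J_ω[:, 2] = z_2
entry J[4][2] = 0.4330

0.433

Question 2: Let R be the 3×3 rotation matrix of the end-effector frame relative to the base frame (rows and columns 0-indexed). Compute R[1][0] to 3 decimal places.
-0.433

End-effector x-axis (col 0 of R) = (-0.7500,-0.4330,-0.5000)
R[1][0] = -0.4330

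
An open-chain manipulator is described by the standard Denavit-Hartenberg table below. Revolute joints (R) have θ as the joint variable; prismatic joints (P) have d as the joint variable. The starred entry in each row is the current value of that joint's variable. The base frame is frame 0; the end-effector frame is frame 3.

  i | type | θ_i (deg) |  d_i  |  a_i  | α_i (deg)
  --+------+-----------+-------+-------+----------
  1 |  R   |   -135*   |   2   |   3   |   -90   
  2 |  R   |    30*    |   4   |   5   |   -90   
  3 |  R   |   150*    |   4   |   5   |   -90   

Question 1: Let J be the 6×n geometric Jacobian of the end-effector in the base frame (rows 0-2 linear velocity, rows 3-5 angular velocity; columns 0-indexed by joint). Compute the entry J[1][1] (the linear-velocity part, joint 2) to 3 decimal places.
axis z_1 = (0.7071,-0.7071,0.0000); lever o_n−o_1 = (2.0647,-0.0567,-3.7990)
cross product → J_v[:, 1] = (2.6863,2.6863,1.4199)
J_ω[:, 1] = z_1
entry J[1][1] = 2.6863

2.686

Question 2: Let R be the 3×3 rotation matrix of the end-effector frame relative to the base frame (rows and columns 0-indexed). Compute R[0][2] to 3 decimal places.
End-effector z-axis (col 2 of R) = (0.9186,-0.3062,0.2500)
R[0][2] = 0.9186

0.919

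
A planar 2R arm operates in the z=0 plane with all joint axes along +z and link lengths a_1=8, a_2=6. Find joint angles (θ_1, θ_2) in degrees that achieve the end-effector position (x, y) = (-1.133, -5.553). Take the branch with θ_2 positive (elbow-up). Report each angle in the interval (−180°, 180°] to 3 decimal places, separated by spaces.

cos θ_2 = (32.1195−8²−6²)/(2·8·6) = -0.7071; θ_2 = 134.9985° (elbow-up)
β = atan2(-5.5530,-1.1330) = -101.5320°; ψ = atan2(4.2427,3.7575) = 48.4712°
θ_1 = β − ψ = -150.0032°

-150.003 134.999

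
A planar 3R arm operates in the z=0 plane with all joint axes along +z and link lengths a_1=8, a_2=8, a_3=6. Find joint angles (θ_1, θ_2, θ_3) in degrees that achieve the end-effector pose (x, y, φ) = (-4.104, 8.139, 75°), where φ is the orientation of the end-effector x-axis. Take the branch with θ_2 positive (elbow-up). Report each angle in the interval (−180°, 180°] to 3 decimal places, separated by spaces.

89.998 134.999 -149.997

wrist centre = target − a_3·(cos φ, sin φ) = (-5.6569, 2.3434)
cos θ_2 = (37.4924−8²−8²)/(2·8·8) = -0.7071; θ_2 = 134.9987° (elbow-up)
β = atan2(2.3434,-5.6569) = 157.4976°; ψ = atan2(5.6570,2.3433) = 67.4993°
θ_1 = β − ψ = 89.9983°
θ_3 = φ − θ_1 − θ_2 = -149.9970° (wrapped to (-180°,180°])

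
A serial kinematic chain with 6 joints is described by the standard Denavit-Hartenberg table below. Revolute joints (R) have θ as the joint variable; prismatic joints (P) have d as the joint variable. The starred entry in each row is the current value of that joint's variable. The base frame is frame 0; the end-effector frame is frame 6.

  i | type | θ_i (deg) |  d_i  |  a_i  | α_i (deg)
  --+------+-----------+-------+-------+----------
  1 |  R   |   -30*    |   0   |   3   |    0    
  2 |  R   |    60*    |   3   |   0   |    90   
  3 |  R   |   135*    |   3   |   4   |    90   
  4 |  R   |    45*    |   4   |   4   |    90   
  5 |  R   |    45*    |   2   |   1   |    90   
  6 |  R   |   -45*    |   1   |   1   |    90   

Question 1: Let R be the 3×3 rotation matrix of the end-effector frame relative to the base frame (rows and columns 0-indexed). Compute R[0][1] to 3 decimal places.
-0.489

End-effector y-axis (col 1 of R) = (-0.4892,-0.8598,-0.1464)
R[0][1] = -0.4892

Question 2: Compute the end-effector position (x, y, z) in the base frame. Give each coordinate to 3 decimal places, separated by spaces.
after link 1: o_1 = (2.5981, -1.5000, 0.0000)
after link 2: o_2 = (2.5981, -1.5000, 3.0000)
after link 3: o_3 = (1.6486, -5.5123, 5.8284)
after link 4: o_4 = (3.7802, -7.5476, 10.6569)
after link 5: o_5 = (2.5839, -7.1826, 12.5104)
after link 6: o_6 = (2.9174, -8.5530, 12.6140)

2.917 -8.553 12.614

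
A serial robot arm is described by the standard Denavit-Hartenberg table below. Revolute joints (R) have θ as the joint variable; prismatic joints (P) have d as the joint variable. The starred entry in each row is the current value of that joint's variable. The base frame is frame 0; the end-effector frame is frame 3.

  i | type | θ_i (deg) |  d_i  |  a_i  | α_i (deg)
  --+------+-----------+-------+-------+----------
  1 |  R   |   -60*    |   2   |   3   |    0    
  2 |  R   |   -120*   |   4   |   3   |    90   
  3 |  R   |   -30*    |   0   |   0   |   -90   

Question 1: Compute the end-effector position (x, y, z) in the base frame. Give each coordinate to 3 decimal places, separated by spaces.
after link 1: o_1 = (1.5000, -2.5981, 2.0000)
after link 2: o_2 = (-1.5000, -2.5981, 6.0000)
after link 3: o_3 = (-1.5000, -2.5981, 6.0000)

-1.500 -2.598 6.000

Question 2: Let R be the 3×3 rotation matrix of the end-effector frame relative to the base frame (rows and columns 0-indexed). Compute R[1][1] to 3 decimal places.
End-effector y-axis (col 1 of R) = (0.0000,-1.0000,-0.0000)
R[1][1] = -1.0000

-1.000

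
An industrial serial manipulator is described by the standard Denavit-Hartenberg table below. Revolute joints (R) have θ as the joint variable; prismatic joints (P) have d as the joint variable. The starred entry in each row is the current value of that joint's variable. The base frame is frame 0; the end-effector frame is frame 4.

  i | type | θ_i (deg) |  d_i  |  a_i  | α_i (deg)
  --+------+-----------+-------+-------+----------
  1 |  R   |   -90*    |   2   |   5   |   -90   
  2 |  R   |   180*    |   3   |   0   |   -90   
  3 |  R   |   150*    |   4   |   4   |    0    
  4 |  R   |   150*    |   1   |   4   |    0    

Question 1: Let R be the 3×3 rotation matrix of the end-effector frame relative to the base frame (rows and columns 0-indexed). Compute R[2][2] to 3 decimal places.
End-effector z-axis (col 2 of R) = (-0.0000,0.0000,1.0000)
R[2][2] = 1.0000

1.000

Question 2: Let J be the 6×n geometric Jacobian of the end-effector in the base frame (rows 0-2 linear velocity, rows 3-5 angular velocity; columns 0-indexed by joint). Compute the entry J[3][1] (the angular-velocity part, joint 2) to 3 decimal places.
axis z_1 = (1.0000,0.0000,0.0000); lever o_n−o_1 = (4.4641,-1.4641,5.0000)
cross product → J_v[:, 1] = (0.0000,-5.0000,-1.4641)
J_ω[:, 1] = z_1
entry J[3][1] = 1.0000

1.000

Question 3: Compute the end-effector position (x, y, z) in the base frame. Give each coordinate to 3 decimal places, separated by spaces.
after link 1: o_1 = (0.0000, -5.0000, 2.0000)
after link 2: o_2 = (3.0000, -5.0000, 2.0000)
after link 3: o_3 = (1.0000, -8.4641, 6.0000)
after link 4: o_4 = (4.4641, -6.4641, 7.0000)

4.464 -6.464 7.000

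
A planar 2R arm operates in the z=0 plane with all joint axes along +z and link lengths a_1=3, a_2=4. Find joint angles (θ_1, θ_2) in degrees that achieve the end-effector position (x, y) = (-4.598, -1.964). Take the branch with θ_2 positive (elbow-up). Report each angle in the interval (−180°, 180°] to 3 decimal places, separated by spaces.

149.998 90.003

cos θ_2 = (24.9989−3²−4²)/(2·3·4) = -0.0000; θ_2 = 90.0026° (elbow-up)
β = atan2(-1.9640,-4.5980) = -156.8706°; ψ = atan2(4.0000,2.9998) = 53.1318°
θ_1 = β − ψ = -210.0024°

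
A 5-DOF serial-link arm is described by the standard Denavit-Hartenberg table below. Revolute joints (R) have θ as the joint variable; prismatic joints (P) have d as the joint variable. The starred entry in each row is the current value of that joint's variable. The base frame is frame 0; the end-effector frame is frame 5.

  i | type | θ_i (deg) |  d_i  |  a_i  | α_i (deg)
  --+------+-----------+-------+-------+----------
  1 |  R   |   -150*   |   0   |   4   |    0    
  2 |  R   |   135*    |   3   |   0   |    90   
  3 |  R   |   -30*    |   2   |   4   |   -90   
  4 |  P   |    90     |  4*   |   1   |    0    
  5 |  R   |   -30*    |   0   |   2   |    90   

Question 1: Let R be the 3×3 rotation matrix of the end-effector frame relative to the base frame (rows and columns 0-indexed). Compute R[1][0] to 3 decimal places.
End-effector x-axis (col 0 of R) = (0.6424,0.7244,-0.2500)
R[1][0] = 0.7244

0.724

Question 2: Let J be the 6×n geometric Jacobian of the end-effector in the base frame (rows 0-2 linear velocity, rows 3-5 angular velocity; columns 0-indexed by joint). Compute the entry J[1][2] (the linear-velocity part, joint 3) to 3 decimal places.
axis z_2 = (-0.2588,-0.9659,0.0000); lever o_n−o_2 = (6.3039,-0.9313,0.9641)
cross product → J_v[:, 2] = (-0.9313,0.2495,6.3301)
J_ω[:, 2] = z_2
entry J[1][2] = 0.2495

0.250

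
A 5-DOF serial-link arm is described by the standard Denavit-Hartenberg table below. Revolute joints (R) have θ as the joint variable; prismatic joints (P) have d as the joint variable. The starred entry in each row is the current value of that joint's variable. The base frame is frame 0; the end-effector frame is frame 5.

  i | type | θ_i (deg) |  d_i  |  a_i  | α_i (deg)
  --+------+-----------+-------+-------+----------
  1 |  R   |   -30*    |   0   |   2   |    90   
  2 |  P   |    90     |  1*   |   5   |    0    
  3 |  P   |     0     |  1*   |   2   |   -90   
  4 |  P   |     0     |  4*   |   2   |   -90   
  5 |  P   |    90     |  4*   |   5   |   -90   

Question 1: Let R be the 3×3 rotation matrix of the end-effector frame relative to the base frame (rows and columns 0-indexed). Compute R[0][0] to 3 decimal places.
0.866

End-effector x-axis (col 0 of R) = (0.8660,-0.5000,0.0000)
R[0][0] = 0.8660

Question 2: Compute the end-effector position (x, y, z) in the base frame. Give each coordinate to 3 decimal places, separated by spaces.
after link 1: o_1 = (1.7321, -1.0000, 0.0000)
after link 2: o_2 = (1.2321, -1.8660, 5.0000)
after link 3: o_3 = (0.7321, -2.7321, 7.0000)
after link 4: o_4 = (-2.7321, -0.7321, 9.0000)
after link 5: o_5 = (3.5981, 0.2321, 9.0000)

3.598 0.232 9.000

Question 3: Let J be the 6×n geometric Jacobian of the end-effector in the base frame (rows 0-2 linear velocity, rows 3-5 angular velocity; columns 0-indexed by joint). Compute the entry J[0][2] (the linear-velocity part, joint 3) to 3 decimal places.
-0.500

prismatic axis z_2 = (-0.5000,-0.8660,0.0000)
J_v[:, 2] = z_2; J_ω[:, 2] = (0,0,0)
entry J[0][2] = -0.5000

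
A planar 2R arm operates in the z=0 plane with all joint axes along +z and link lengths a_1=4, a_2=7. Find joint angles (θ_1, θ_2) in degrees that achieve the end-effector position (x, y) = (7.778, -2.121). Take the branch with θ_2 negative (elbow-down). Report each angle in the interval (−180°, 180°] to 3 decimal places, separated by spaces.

45.005 -90.004

cos θ_2 = (64.9959−4²−7²)/(2·4·7) = -0.0001; θ_2 = -90.0042° (elbow-down)
β = atan2(-2.1210,7.7780) = -15.2532°; ψ = atan2(-7.0000,3.9995) = -60.2583°
θ_1 = β − ψ = 45.0050°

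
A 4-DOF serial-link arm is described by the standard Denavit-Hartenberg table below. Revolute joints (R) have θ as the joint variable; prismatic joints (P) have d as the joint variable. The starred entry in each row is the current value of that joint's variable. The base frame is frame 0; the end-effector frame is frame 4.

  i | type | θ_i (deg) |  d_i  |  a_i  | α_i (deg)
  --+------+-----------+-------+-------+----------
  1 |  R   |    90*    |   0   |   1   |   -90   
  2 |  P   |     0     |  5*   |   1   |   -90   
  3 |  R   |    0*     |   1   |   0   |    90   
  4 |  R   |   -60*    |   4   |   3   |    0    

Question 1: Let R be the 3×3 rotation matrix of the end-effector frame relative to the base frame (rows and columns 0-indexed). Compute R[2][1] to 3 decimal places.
End-effector y-axis (col 1 of R) = (0.0000,0.8660,-0.5000)
R[2][1] = -0.5000

-0.500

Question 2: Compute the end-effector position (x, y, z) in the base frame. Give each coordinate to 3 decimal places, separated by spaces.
-9.000 3.500 1.598

after link 1: o_1 = (0.0000, 1.0000, 0.0000)
after link 2: o_2 = (-5.0000, 2.0000, 0.0000)
after link 3: o_3 = (-5.0000, 2.0000, -1.0000)
after link 4: o_4 = (-9.0000, 3.5000, 1.5981)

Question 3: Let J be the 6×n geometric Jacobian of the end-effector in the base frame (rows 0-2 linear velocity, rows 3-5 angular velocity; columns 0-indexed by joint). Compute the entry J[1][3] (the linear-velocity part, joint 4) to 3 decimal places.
2.598

axis z_3 = (-1.0000,0.0000,0.0000); lever o_n−o_3 = (-4.0000,1.5000,2.5981)
cross product → J_v[:, 3] = (0.0000,2.5981,-1.5000)
J_ω[:, 3] = z_3
entry J[1][3] = 2.5981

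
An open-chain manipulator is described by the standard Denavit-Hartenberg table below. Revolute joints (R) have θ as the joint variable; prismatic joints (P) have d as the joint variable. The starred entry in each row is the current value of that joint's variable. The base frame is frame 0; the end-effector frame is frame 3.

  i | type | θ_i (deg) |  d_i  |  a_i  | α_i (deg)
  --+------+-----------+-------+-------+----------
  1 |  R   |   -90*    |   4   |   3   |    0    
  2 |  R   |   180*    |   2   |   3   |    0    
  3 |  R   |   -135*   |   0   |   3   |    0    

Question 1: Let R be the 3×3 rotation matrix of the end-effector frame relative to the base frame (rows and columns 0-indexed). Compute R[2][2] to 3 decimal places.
1.000

End-effector z-axis (col 2 of R) = (0.0000,0.0000,1.0000)
R[2][2] = 1.0000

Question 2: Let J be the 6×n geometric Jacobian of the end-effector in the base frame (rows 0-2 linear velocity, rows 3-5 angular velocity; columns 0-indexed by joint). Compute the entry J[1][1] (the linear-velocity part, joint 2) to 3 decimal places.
2.121

axis z_1 = (0.0000,0.0000,1.0000); lever o_n−o_1 = (2.1213,0.8787,2.0000)
cross product → J_v[:, 1] = (-0.8787,2.1213,0.0000)
J_ω[:, 1] = z_1
entry J[1][1] = 2.1213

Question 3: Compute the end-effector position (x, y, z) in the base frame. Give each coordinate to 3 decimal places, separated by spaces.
after link 1: o_1 = (0.0000, -3.0000, 4.0000)
after link 2: o_2 = (0.0000, 0.0000, 6.0000)
after link 3: o_3 = (2.1213, -2.1213, 6.0000)

2.121 -2.121 6.000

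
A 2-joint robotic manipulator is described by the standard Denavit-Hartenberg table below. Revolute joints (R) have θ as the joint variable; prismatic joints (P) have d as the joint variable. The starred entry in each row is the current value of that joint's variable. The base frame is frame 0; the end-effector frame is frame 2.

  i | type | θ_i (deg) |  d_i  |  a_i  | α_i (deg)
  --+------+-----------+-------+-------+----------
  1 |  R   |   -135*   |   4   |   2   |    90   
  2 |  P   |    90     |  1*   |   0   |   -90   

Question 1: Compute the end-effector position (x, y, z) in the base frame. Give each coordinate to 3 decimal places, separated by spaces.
-2.121 -0.707 4.000

after link 1: o_1 = (-1.4142, -1.4142, 4.0000)
after link 2: o_2 = (-2.1213, -0.7071, 4.0000)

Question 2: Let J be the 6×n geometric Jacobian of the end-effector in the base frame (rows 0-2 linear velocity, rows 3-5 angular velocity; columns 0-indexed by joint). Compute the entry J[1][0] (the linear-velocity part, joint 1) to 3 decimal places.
axis z_0 = ẑ; lever o_n−o_0 = (-2.1213,-0.7071,4.0000)
cross product → J_v[:, 0] = (0.7071,-2.1213,0.0000)
J_ω[:, 0] = z_0
entry J[1][0] = -2.1213

-2.121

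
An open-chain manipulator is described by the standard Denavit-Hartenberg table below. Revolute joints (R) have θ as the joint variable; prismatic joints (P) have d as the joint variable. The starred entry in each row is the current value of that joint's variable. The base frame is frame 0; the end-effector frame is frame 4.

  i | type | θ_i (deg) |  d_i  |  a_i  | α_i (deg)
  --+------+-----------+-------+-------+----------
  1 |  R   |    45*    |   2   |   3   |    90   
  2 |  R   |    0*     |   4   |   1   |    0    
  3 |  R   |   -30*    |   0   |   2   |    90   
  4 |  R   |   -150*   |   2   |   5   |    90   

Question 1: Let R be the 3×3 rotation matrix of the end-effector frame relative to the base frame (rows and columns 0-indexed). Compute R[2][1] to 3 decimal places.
End-effector y-axis (col 1 of R) = (-0.3536,-0.3536,-0.8660)
R[2][1] = -0.8660

-0.866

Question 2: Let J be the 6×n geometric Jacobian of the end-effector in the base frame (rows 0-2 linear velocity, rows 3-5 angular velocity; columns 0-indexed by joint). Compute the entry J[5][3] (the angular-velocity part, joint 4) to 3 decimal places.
axis z_3 = (-0.3536,-0.3536,-0.8660); lever o_n−o_3 = (-5.1265,-1.5910,0.4330)
cross product → J_v[:, 3] = (-1.5309,4.5928,-1.2500)
J_ω[:, 3] = z_3
entry J[5][3] = -0.8660

-0.866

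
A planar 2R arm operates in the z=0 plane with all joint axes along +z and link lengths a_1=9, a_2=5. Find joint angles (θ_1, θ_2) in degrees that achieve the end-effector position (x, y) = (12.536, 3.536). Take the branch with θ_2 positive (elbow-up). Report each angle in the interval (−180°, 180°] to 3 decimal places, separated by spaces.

0.006 44.987

cos θ_2 = (169.6546−9²−5²)/(2·9·5) = 0.7073; θ_2 = 44.9865° (elbow-up)
β = atan2(3.5360,12.5360) = 15.7520°; ψ = atan2(3.5347,12.5364) = 15.7461°
θ_1 = β − ψ = 0.0059°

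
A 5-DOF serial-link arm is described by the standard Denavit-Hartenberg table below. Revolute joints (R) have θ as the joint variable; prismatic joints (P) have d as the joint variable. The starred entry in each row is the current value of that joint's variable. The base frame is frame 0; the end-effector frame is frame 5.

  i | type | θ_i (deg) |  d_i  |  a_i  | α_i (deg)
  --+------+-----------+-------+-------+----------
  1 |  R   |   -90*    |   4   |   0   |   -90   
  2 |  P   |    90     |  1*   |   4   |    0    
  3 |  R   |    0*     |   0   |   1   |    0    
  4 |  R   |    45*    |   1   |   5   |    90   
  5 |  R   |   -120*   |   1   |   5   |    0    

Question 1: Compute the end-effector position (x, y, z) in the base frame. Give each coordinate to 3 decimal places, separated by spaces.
-2.330 1.061 -3.475

after link 1: o_1 = (0.0000, 0.0000, 4.0000)
after link 2: o_2 = (1.0000, -0.0000, 0.0000)
after link 3: o_3 = (1.0000, -0.0000, -1.0000)
after link 4: o_4 = (2.0000, 3.5355, -4.5355)
after link 5: o_5 = (-2.3301, 1.0607, -3.4749)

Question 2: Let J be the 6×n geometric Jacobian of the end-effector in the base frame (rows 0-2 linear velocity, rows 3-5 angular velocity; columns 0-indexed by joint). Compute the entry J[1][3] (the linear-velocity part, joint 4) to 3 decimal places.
2.475

axis z_3 = (1.0000,0.0000,0.0000); lever o_n−o_3 = (-3.3301,1.0607,-2.4749)
cross product → J_v[:, 3] = (-0.0000,2.4749,1.0607)
J_ω[:, 3] = z_3
entry J[1][3] = 2.4749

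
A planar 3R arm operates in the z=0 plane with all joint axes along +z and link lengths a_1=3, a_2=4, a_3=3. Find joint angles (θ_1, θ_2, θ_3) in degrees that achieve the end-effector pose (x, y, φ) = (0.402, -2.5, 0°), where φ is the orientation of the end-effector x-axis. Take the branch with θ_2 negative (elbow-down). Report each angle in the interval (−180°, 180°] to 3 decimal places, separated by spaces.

-62.203 -120.001 -177.796

wrist centre = target − a_3·(cos φ, sin φ) = (-2.5980, -2.5000)
cos θ_2 = (12.9996−3²−4²)/(2·3·4) = -0.5000; θ_2 = -120.0011° (elbow-down)
β = atan2(-2.5000,-2.5980) = -136.1013°; ψ = atan2(-3.4641,0.9999) = -73.8987°
θ_1 = β − ψ = -62.2025°
θ_3 = φ − θ_1 − θ_2 = -177.7964° (wrapped to (-180°,180°])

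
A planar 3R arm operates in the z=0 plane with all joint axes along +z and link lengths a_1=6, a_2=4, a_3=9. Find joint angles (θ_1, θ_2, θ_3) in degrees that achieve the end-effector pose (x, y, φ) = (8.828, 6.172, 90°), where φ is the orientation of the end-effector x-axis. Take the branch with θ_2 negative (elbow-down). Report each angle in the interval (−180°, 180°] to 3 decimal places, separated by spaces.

wrist centre = target − a_3·(cos φ, sin φ) = (8.8280, -2.8280)
cos θ_2 = (85.9312−6²−4²)/(2·6·4) = 0.7069; θ_2 = -45.0168° (elbow-down)
β = atan2(-2.8280,8.8280) = -17.7626°; ψ = atan2(-2.8293,8.8276) = -17.7707°
θ_1 = β − ψ = 0.0082°
θ_3 = φ − θ_1 − θ_2 = 135.0087° (wrapped to (-180°,180°])

0.008 -45.017 135.009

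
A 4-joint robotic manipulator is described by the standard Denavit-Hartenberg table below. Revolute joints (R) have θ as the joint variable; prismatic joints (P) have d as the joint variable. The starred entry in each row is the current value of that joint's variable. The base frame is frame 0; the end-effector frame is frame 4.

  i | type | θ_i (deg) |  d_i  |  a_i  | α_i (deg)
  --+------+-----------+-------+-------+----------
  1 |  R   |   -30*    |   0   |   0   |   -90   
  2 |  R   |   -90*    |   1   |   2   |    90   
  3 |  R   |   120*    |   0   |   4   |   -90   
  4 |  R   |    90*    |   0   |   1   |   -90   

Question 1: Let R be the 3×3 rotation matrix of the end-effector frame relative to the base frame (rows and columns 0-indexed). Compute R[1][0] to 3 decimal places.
-0.500

End-effector x-axis (col 0 of R) = (0.8660,-0.5000,-0.0000)
R[1][0] = -0.5000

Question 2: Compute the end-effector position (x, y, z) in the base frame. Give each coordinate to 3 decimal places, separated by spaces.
3.098 3.366 0.000

after link 1: o_1 = (0.0000, 0.0000, 0.0000)
after link 2: o_2 = (0.5000, 0.8660, 2.0000)
after link 3: o_3 = (2.2321, 3.8660, 0.0000)
after link 4: o_4 = (3.0981, 3.3660, 0.0000)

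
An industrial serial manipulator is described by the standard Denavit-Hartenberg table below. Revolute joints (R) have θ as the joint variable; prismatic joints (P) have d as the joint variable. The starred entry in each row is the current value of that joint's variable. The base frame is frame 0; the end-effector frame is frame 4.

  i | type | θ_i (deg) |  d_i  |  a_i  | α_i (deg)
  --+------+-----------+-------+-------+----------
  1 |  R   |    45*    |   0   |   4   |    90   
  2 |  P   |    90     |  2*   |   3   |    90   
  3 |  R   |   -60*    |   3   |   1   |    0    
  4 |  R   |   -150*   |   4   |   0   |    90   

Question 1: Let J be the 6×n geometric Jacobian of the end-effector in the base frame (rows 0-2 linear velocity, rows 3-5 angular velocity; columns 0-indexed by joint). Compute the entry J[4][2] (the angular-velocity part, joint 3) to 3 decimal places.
axis z_2 = (0.7071,0.7071,-0.0000); lever o_n−o_2 = (4.3374,5.5621,0.5000)
cross product → J_v[:, 2] = (0.3536,-0.3536,0.8660)
J_ω[:, 2] = z_2
entry J[4][2] = 0.7071

0.707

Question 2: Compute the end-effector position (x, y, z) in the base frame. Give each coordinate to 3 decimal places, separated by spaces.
after link 1: o_1 = (2.8284, 2.8284, 0.0000)
after link 2: o_2 = (4.2426, 1.4142, 3.0000)
after link 3: o_3 = (5.7516, 4.1479, 3.5000)
after link 4: o_4 = (8.5800, 6.9763, 3.5000)

8.580 6.976 3.500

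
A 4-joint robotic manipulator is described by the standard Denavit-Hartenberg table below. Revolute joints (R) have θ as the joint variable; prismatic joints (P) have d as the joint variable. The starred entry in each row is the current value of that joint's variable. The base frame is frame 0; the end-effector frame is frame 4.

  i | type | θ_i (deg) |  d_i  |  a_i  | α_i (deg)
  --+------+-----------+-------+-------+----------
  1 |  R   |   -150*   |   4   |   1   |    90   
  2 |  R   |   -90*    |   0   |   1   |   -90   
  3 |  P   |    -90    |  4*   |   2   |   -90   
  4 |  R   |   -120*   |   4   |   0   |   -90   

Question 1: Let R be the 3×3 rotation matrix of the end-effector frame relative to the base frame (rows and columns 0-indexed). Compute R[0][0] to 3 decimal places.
-0.500

End-effector x-axis (col 0 of R) = (-0.5000,-0.8660,0.0000)
R[0][0] = -0.5000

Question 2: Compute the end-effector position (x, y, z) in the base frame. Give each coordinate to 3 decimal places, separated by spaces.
after link 1: o_1 = (-0.8660, -0.5000, 4.0000)
after link 2: o_2 = (-0.8660, -0.5000, 3.0000)
after link 3: o_3 = (-5.3301, -0.7679, 3.0000)
after link 4: o_4 = (-5.3301, -0.7679, -1.0000)

-5.330 -0.768 -1.000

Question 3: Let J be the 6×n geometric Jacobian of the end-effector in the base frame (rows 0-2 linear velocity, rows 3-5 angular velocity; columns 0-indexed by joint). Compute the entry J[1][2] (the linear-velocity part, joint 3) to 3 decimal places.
prismatic axis z_2 = (-0.8660,-0.5000,0.0000)
J_v[:, 2] = z_2; J_ω[:, 2] = (0,0,0)
entry J[1][2] = -0.5000

-0.500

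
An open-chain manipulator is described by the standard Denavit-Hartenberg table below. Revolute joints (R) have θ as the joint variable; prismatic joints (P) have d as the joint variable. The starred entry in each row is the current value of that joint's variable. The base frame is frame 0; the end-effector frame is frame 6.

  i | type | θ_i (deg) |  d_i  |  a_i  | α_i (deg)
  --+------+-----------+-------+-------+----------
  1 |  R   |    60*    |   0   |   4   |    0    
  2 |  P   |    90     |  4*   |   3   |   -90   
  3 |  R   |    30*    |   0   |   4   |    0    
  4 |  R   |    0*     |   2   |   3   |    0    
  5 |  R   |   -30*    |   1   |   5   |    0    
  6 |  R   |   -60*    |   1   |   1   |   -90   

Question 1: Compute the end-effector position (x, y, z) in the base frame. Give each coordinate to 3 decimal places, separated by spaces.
after link 1: o_1 = (2.0000, 3.4641, 0.0000)
after link 2: o_2 = (-0.5981, 4.9641, 4.0000)
after link 3: o_3 = (-3.5981, 6.6962, 2.0000)
after link 4: o_4 = (-6.8481, 6.2631, 0.5000)
after link 5: o_5 = (-11.6782, 7.8971, 0.5000)
after link 6: o_6 = (-12.6112, 7.2811, 1.3660)

-12.611 7.281 1.366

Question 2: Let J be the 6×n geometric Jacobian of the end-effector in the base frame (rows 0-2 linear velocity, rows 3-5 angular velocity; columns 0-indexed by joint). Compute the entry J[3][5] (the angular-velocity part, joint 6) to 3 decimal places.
axis z_5 = (-0.5000,-0.8660,0.0000); lever o_n−o_5 = (-0.9330,-0.6160,0.8660)
cross product → J_v[:, 5] = (-0.7500,0.4330,-0.5000)
J_ω[:, 5] = z_5
entry J[3][5] = -0.5000

-0.500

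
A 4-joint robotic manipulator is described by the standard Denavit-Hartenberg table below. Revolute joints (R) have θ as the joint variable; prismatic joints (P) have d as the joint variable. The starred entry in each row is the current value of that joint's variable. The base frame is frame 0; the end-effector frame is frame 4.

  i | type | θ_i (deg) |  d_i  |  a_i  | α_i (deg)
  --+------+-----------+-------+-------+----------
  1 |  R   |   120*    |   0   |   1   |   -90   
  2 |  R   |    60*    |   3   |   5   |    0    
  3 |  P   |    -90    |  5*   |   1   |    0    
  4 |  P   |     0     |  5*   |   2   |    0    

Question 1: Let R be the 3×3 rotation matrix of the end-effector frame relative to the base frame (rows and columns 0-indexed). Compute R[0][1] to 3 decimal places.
End-effector y-axis (col 1 of R) = (-0.2500,0.4330,-0.8660)
R[0][1] = -0.2500

-0.250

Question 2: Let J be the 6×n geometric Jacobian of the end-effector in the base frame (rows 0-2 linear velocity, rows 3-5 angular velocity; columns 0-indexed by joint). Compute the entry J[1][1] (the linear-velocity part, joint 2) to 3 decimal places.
-2.451

axis z_1 = (-0.8660,-0.5000,0.0000); lever o_n−o_1 = (-13.8074,-2.0849,-2.8301)
cross product → J_v[:, 1] = (1.4151,-2.4510,-5.0981)
J_ω[:, 1] = z_1
entry J[1][1] = -2.4510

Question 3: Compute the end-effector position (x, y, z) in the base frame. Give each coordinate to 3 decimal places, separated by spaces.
after link 1: o_1 = (-0.5000, 0.8660, 0.0000)
after link 2: o_2 = (-4.3481, 1.5311, -4.3301)
after link 3: o_3 = (-9.1112, -0.2189, -3.8301)
after link 4: o_4 = (-14.3074, -1.2189, -2.8301)

-14.307 -1.219 -2.830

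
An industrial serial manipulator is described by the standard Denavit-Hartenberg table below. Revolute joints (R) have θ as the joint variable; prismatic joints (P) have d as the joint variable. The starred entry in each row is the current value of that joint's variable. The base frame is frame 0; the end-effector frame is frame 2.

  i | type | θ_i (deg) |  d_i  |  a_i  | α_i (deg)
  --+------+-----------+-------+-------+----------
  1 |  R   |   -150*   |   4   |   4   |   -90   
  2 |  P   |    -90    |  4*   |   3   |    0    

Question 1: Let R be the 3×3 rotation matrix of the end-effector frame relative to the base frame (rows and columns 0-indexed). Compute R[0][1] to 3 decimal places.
-0.866

End-effector y-axis (col 1 of R) = (-0.8660,-0.5000,-0.0000)
R[0][1] = -0.8660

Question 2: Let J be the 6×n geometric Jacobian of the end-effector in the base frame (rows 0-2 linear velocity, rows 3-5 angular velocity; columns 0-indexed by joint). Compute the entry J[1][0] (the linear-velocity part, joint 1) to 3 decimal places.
-1.464

axis z_0 = ẑ; lever o_n−o_0 = (-1.4641,-5.4641,7.0000)
cross product → J_v[:, 0] = (5.4641,-1.4641,0.0000)
J_ω[:, 0] = z_0
entry J[1][0] = -1.4641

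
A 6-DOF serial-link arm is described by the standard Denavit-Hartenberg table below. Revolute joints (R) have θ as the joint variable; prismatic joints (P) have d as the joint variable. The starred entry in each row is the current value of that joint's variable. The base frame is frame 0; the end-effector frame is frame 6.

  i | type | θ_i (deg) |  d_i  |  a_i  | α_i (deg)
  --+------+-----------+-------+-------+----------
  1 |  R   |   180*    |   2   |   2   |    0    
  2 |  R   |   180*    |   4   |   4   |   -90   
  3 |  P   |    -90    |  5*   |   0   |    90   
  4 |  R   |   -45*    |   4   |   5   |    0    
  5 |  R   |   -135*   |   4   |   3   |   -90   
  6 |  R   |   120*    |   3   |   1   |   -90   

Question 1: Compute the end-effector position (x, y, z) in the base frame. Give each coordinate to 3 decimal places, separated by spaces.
-5.134 -1.536 7.036

after link 1: o_1 = (-2.0000, 0.0000, 2.0000)
after link 2: o_2 = (2.0000, -0.0000, 6.0000)
after link 3: o_3 = (2.0000, 5.0000, 6.0000)
after link 4: o_4 = (-2.0000, 1.4645, 9.5355)
after link 5: o_5 = (-6.0000, 1.4645, 6.5355)
after link 6: o_6 = (-5.1340, -1.5355, 7.0355)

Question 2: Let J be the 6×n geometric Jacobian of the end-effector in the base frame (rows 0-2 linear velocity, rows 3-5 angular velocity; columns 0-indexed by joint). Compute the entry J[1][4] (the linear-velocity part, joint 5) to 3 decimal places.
axis z_4 = (-1.0000,0.0000,0.0000); lever o_n−o_4 = (-3.1340,-3.0000,-2.5000)
cross product → J_v[:, 4] = (-0.0000,-2.5000,3.0000)
J_ω[:, 4] = z_4
entry J[1][4] = -2.5000

-2.500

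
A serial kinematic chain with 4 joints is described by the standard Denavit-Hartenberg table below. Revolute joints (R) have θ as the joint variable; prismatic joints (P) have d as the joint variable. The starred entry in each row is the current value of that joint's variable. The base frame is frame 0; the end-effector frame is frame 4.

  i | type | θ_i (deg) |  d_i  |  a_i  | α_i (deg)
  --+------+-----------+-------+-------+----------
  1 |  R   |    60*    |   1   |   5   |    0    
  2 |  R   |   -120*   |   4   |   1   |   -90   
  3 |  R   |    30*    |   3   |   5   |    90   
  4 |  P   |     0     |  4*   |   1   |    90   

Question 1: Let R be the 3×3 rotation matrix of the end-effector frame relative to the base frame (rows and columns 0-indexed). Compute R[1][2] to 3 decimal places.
End-effector z-axis (col 2 of R) = (-0.8660,-0.5000,0.0000)
R[1][2] = -0.5000

-0.500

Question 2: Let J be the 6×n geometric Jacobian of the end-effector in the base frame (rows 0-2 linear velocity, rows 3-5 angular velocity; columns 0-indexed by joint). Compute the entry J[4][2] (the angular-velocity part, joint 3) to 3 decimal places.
axis z_2 = (0.8660,0.5000,0.0000); lever o_n−o_2 = (6.1962,-4.7321,0.4641)
cross product → J_v[:, 2] = (0.2321,-0.4019,-7.1962)
J_ω[:, 2] = z_2
entry J[4][2] = 0.5000

0.500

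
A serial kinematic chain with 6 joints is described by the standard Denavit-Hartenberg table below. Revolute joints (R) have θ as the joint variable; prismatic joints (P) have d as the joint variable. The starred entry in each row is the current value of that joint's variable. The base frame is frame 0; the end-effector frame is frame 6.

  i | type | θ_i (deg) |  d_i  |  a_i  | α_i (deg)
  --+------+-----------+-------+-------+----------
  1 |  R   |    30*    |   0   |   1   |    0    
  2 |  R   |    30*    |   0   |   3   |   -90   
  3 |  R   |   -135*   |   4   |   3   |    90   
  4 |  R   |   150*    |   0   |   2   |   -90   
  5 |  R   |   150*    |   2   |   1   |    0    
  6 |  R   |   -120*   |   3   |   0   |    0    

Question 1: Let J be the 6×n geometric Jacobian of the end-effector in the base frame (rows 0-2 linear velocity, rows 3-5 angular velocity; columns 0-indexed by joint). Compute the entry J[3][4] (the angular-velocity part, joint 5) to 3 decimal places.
axis z_4 = (0.9268,-0.1268,-0.3536); lever o_n−o_4 = (4.9205,-1.0037,-0.8839)
cross product → J_v[:, 4] = (-0.2428,-0.9205,-0.3062)
J_ω[:, 4] = z_4
entry J[3][4] = 0.9268

0.927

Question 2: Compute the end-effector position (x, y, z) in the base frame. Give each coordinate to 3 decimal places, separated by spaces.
after link 1: o_1 = (0.8660, 0.5000, 0.0000)
after link 2: o_2 = (2.3660, 3.0981, 0.0000)
after link 3: o_3 = (-2.1587, 3.2610, 2.1213)
after link 4: o_4 = (-2.4124, 4.8216, 0.8966)
after link 5: o_5 = (-0.2722, 4.1984, 1.0734)
after link 6: o_6 = (2.5081, 3.8179, 0.0127)

2.508 3.818 0.013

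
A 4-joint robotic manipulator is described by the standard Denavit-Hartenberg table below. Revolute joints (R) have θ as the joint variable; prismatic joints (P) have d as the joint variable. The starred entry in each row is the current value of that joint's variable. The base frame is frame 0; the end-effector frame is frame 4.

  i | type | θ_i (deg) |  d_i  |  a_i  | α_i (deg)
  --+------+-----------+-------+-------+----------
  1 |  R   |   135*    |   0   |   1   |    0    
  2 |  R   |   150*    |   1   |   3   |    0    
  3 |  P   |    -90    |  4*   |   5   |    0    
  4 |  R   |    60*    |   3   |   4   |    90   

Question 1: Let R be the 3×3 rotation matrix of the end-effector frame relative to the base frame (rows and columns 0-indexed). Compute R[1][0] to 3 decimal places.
-0.966

End-effector x-axis (col 0 of R) = (-0.2588,-0.9659,0.0000)
R[1][0] = -0.9659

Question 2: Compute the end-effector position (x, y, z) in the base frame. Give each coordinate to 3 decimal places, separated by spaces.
-5.796 -7.348 8.000

after link 1: o_1 = (-0.7071, 0.7071, 0.0000)
after link 2: o_2 = (0.0694, -2.1907, 1.0000)
after link 3: o_3 = (-4.7603, -3.4848, 5.0000)
after link 4: o_4 = (-5.7956, -7.3485, 8.0000)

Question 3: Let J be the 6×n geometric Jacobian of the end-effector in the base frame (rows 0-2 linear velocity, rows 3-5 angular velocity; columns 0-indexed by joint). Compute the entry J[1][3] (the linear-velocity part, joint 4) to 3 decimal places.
-1.035

axis z_3 = (0.0000,0.0000,1.0000); lever o_n−o_3 = (-1.0353,-3.8637,3.0000)
cross product → J_v[:, 3] = (3.8637,-1.0353,0.0000)
J_ω[:, 3] = z_3
entry J[1][3] = -1.0353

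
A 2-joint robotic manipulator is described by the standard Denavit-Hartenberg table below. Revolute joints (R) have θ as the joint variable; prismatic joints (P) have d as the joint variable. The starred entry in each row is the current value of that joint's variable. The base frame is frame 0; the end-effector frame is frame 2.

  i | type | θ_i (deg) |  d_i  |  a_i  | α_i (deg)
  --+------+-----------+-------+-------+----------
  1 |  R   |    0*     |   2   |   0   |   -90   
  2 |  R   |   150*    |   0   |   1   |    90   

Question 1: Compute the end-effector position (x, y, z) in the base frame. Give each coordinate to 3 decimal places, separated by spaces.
after link 1: o_1 = (0.0000, 0.0000, 2.0000)
after link 2: o_2 = (-0.8660, 0.0000, 1.5000)

-0.866 0.000 1.500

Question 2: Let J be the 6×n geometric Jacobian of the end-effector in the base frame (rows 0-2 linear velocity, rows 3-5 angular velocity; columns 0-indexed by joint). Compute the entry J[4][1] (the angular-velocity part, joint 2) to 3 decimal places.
axis z_1 = (0.0000,1.0000,0.0000); lever o_n−o_1 = (-0.8660,0.0000,-0.5000)
cross product → J_v[:, 1] = (-0.5000,-0.0000,0.8660)
J_ω[:, 1] = z_1
entry J[4][1] = 1.0000

1.000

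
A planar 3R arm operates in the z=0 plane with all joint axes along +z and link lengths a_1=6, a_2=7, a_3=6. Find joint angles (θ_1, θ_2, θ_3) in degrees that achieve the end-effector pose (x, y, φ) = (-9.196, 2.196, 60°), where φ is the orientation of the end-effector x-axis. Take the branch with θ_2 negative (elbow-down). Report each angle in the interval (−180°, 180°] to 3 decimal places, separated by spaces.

wrist centre = target − a_3·(cos φ, sin φ) = (-12.1960, -3.0002)
cos θ_2 = (157.7433−6²−7²)/(2·6·7) = 0.8660; θ_2 = -30.0038° (elbow-down)
β = atan2(-3.0002,-12.1960) = -166.1799°; ψ = atan2(-3.5004,12.0619) = -16.1829°
θ_1 = β − ψ = -149.9971°
θ_3 = φ − θ_1 − θ_2 = -119.9991° (wrapped to (-180°,180°])

-149.997 -30.004 -119.999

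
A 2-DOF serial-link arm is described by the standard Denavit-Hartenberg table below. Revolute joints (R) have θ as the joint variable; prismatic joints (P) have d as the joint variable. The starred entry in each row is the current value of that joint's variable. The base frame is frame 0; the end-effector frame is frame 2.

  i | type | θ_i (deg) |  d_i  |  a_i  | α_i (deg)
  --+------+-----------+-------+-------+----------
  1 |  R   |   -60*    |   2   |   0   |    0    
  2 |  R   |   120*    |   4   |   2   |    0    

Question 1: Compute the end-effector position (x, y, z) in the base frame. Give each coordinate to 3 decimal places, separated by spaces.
after link 1: o_1 = (0.0000, 0.0000, 2.0000)
after link 2: o_2 = (1.0000, 1.7321, 6.0000)

1.000 1.732 6.000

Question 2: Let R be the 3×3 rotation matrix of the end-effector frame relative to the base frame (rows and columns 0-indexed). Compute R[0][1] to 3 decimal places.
End-effector y-axis (col 1 of R) = (-0.8660,0.5000,0.0000)
R[0][1] = -0.8660

-0.866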